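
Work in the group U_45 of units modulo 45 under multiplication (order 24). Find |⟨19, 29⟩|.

12

|⟨19⟩| = 2 and |⟨29⟩| = 6, so |H| is a multiple of lcm(2, 6) = 6 and divides |G| = 24.
Closing under the operation: H = {1, 4, 11, 14, 16, 19, 26, 29, 31, 34, 41, 44}, so |H| = 12.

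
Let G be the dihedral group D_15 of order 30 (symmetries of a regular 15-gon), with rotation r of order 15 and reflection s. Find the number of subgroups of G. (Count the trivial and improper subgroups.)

28

|G| = 30, so by Lagrange every subgroup order divides 30. Divisors: 1, 2, 3, 5, 6, 10, 15, 30.
Subgroups by order — order 1: 1; order 2: 15; order 3: 1; order 5: 1; order 6: 5; order 10: 3; order 15: 1; order 30: 1.
Total: 1 + 15 + 1 + 1 + 5 + 3 + 1 + 1 = 28.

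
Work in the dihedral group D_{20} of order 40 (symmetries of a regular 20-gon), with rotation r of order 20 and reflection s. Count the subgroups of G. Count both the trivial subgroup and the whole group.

|G| = 40, so by Lagrange every subgroup order divides 40. Divisors: 1, 2, 4, 5, 8, 10, 20, 40.
Subgroups by order — order 1: 1; order 2: 21; order 4: 11; order 5: 1; order 8: 5; order 10: 5; order 20: 3; order 40: 1.
Total: 1 + 21 + 11 + 1 + 5 + 5 + 3 + 1 = 48.

48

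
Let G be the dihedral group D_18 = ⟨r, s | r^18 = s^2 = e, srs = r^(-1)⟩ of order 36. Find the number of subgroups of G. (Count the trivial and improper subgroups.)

|G| = 36, so by Lagrange every subgroup order divides 36. Divisors: 1, 2, 3, 4, 6, 9, 12, 18, 36.
Subgroups by order — order 1: 1; order 2: 19; order 3: 1; order 4: 9; order 6: 7; order 9: 1; order 12: 3; order 18: 3; order 36: 1.
Total: 1 + 19 + 1 + 9 + 7 + 1 + 3 + 3 + 1 = 45.

45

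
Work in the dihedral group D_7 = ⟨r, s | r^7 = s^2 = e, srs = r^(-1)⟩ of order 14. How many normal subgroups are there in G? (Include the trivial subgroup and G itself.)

G has 10 subgroups. Checking conjugation-invariance by order — order 1: 1/1 normal; order 2: 0/7 normal; order 7: 1/1 normal; order 14: 1/1 normal.
Total normal subgroups: 3.

3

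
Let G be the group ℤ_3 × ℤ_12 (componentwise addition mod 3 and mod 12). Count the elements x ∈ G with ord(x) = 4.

An element (a,b) has order lcm(ord(a), ord(b)); count pairs with lcm equal to 4.
Enumerating gives 2 such elements.

2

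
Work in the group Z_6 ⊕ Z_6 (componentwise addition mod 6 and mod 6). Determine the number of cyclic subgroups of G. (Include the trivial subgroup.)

20

Each element a generates a cyclic subgroup ⟨a⟩; distinct elements may generate the same one (a cyclic group of order d has φ(d) generators).
Cyclic subgroups by order — order 1: 1; order 2: 3; order 3: 4; order 6: 12.
Total: 20.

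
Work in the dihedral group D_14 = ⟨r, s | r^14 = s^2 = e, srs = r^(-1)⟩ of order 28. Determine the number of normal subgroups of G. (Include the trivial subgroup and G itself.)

G has 28 subgroups. Checking conjugation-invariance by order — order 1: 1/1 normal; order 2: 1/15 normal; order 4: 0/7 normal; order 7: 1/1 normal; order 14: 3/3 normal; order 28: 1/1 normal.
Total normal subgroups: 7.

7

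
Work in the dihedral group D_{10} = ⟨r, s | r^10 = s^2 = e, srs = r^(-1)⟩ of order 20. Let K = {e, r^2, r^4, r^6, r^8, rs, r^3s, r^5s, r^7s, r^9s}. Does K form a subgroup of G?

Yes

|K| = 10 divides |G| = 20, consistent with Lagrange.
K contains the identity, every element's inverse is in K, and K is closed under ·: it is a subgroup.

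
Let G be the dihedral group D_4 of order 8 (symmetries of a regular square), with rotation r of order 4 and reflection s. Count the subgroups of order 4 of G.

3

|G| = 8 and 4 | 8, so subgroups of order 4 are possible by Lagrange.
The subgroups of order 4 are: {e, r, r^2, r^3}; {e, r^2, s, r^2s}; {e, r^2, rs, r^3s}.
So G has 3 subgroups of order 4.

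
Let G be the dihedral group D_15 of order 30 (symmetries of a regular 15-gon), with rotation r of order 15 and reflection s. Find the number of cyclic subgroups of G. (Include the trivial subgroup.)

Group the elements of G by the cyclic subgroup they generate; each cyclic subgroup of order d accounts for φ(d) elements.
Cyclic subgroups by order — order 1: 1; order 2: 15; order 3: 1; order 5: 1; order 15: 1.
Total: 19.

19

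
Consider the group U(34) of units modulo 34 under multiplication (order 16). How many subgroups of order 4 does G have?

1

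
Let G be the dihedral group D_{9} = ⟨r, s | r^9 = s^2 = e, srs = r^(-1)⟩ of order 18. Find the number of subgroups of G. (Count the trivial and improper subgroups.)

|G| = 18, so by Lagrange every subgroup order divides 18. Divisors: 1, 2, 3, 6, 9, 18.
Subgroups by order — order 1: 1; order 2: 9; order 3: 1; order 6: 3; order 9: 1; order 18: 1.
Total: 1 + 9 + 1 + 3 + 1 + 1 = 16.

16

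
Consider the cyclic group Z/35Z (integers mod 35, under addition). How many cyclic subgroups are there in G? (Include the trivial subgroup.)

4

Group the elements of G by the cyclic subgroup they generate; each cyclic subgroup of order d accounts for φ(d) elements.
Cyclic subgroups by order — order 1: 1; order 5: 1; order 7: 1; order 35: 1.
Total: 4.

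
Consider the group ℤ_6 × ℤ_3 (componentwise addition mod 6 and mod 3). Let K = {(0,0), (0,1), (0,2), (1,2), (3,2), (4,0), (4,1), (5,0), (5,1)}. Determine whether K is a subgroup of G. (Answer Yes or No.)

No

(4,0) ∈ K but its inverse (2,0) ∉ K, so K is not a subgroup.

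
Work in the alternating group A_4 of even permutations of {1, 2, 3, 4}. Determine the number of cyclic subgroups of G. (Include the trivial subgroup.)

Each element a generates a cyclic subgroup ⟨a⟩; distinct elements may generate the same one (a cyclic group of order d has φ(d) generators).
Cyclic subgroups by order — order 1: 1; order 2: 3; order 3: 4.
Total: 8.

8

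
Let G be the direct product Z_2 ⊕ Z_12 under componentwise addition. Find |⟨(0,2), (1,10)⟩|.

12

|⟨(0,2)⟩| = 6 and |⟨(1,10)⟩| = 6, so |H| is a multiple of lcm(6, 6) = 6 and divides |G| = 24.
Closing under the operation: H = {(0,0), (0,2), (0,4), (0,6), (0,8), (0,10), (1,0), (1,2), (1,4), (1,6), (1,8), (1,10)}, so |H| = 12.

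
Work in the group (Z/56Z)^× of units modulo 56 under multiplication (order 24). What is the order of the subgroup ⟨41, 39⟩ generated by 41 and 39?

|⟨41⟩| = 2 and |⟨39⟩| = 6, so |H| is a multiple of lcm(2, 6) = 6 and divides |G| = 24.
Closing under the operation: H = {1, 9, 15, 17, 23, 25, 31, 33, 39, 41, 47, 55}, so |H| = 12.

12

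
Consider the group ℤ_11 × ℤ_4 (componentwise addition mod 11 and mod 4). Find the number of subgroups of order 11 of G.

|G| = 44 and 11 | 44, so subgroups of order 11 are possible by Lagrange.
The subgroups of order 11 are: {(0,0), (1,0), (2,0), (3,0), (4,0), (5,0), (6,0), (7,0), (8,0), (9,0), (10,0)}.
So G has 1 subgroup of order 11.

1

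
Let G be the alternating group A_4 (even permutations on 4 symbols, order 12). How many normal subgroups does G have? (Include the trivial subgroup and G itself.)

G has 10 subgroups. Checking conjugation-invariance by order — order 1: 1/1 normal; order 2: 0/3 normal; order 3: 0/4 normal; order 4: 1/1 normal; order 12: 1/1 normal.
Total normal subgroups: 3.

3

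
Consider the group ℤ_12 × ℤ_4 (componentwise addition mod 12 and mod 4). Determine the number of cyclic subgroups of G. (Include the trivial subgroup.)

20

Each element a generates a cyclic subgroup ⟨a⟩; distinct elements may generate the same one (a cyclic group of order d has φ(d) generators).
Cyclic subgroups by order — order 1: 1; order 2: 3; order 3: 1; order 4: 6; order 6: 3; order 12: 6.
Total: 20.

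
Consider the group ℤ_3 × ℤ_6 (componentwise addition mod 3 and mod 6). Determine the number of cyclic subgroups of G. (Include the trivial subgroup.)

10

Group the elements of G by the cyclic subgroup they generate; each cyclic subgroup of order d accounts for φ(d) elements.
Cyclic subgroups by order — order 1: 1; order 2: 1; order 3: 4; order 6: 4.
Total: 10.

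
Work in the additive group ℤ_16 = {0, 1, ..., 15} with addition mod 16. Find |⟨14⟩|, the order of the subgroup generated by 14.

In ℤ_16, the order of an element a is n/gcd(a, n).
gcd(14, 16) = 2, so |⟨14⟩| = 16/2 = 8.

8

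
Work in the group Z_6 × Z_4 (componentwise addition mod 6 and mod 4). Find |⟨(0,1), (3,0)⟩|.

8

|⟨(0,1)⟩| = 4 and |⟨(3,0)⟩| = 2, so |H| is a multiple of lcm(4, 2) = 4 and divides |G| = 24.
Closing under the operation: H = {(0,0), (0,1), (0,2), (0,3), (3,0), (3,1), (3,2), (3,3)}, so |H| = 8.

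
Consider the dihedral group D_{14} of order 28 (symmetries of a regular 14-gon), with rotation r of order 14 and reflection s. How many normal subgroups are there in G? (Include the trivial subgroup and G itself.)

7

G has 28 subgroups. Checking conjugation-invariance by order — order 1: 1/1 normal; order 2: 1/15 normal; order 4: 0/7 normal; order 7: 1/1 normal; order 14: 3/3 normal; order 28: 1/1 normal.
Total normal subgroups: 7.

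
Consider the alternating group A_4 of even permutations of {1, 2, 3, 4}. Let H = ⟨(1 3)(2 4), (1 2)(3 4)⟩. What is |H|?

4

|⟨(1 3)(2 4)⟩| = 2 and |⟨(1 2)(3 4)⟩| = 2, so |H| is a multiple of lcm(2, 2) = 2 and divides |G| = 12.
Closing under the operation: H = {e, (1 2)(3 4), (1 3)(2 4), (1 4)(2 3)}, so |H| = 4.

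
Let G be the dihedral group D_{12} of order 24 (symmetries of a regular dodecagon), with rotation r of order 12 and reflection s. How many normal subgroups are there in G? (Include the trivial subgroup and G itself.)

9

G has 34 subgroups. Checking conjugation-invariance by order — order 1: 1/1 normal; order 2: 1/13 normal; order 3: 1/1 normal; order 4: 1/7 normal; order 6: 1/5 normal; order 8: 0/3 normal; order 12: 3/3 normal; order 24: 1/1 normal.
Total normal subgroups: 9.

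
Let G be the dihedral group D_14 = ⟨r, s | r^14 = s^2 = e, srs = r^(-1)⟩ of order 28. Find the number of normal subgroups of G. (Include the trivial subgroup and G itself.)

G has 28 subgroups. Checking conjugation-invariance by order — order 1: 1/1 normal; order 2: 1/15 normal; order 4: 0/7 normal; order 7: 1/1 normal; order 14: 3/3 normal; order 28: 1/1 normal.
Total normal subgroups: 7.

7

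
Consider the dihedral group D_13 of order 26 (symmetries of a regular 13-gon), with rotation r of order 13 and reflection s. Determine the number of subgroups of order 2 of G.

13

|G| = 26 and 2 | 26, so subgroups of order 2 are possible by Lagrange.
The subgroups of order 2 are: {e, r^10s}; {e, r^11s}; {e, r^12s}; {e, r^2s}; … (13 in all).
So G has 13 subgroups of order 2.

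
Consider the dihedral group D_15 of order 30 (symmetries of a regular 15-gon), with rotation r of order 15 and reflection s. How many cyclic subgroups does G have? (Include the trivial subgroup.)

A cyclic subgroup of order d is generated by each of its φ(d) elements of order d, so the cyclic subgroups of order d number (#elements of order d)/φ(d).
Cyclic subgroups by order — order 1: 1; order 2: 15; order 3: 1; order 5: 1; order 15: 1.
Total: 19.

19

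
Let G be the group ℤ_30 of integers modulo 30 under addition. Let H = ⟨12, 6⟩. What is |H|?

|⟨12⟩| = 5 and |⟨6⟩| = 5, so |H| is a multiple of lcm(5, 5) = 5 and divides |G| = 30.
Closing under the operation: H = {0, 6, 12, 18, 24}, so |H| = 5.

5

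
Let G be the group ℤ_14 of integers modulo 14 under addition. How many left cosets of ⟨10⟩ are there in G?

2

|⟨10⟩| = 7 and |G| = 14.
By Lagrange, [G : H] = |G|/|H| = 14/7 = 2.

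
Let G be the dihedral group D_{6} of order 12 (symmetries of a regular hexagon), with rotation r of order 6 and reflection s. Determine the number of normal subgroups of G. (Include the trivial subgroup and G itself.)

7

G has 16 subgroups. Checking conjugation-invariance by order — order 1: 1/1 normal; order 2: 1/7 normal; order 3: 1/1 normal; order 4: 0/3 normal; order 6: 3/3 normal; order 12: 1/1 normal.
Total normal subgroups: 7.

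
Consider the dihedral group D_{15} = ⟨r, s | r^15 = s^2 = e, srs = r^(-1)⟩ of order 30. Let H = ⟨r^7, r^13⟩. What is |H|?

|⟨r^7⟩| = 15 and |⟨r^13⟩| = 15, so |H| is a multiple of lcm(15, 15) = 15 and divides |G| = 30.
Closing under the operation: H = {e, r, r^2, r^3, r^4, r^5, r^6, r^7, r^8, r^9, r^10, r^11, r^12, r^13, r^14}, so |H| = 15.

15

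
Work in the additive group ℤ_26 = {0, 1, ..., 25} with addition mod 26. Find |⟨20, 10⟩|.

13

|⟨20⟩| = 13 and |⟨10⟩| = 13, so |H| is a multiple of lcm(13, 13) = 13 and divides |G| = 26.
Closing under the operation: H = {0, 2, 4, 6, 8, 10, 12, 14, 16, 18, 20, 22, 24}, so |H| = 13.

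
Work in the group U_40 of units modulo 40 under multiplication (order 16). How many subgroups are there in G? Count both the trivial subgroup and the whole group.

|G| = 16, so by Lagrange every subgroup order divides 16. Divisors: 1, 2, 4, 8, 16.
Subgroups by order — order 1: 1; order 2: 7; order 4: 11; order 8: 7; order 16: 1.
Total: 1 + 7 + 11 + 7 + 1 = 27.

27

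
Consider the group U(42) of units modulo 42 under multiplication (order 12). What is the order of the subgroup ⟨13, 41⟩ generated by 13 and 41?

4

|⟨13⟩| = 2 and |⟨41⟩| = 2, so |H| is a multiple of lcm(2, 2) = 2 and divides |G| = 12.
Closing under the operation: H = {1, 13, 29, 41}, so |H| = 4.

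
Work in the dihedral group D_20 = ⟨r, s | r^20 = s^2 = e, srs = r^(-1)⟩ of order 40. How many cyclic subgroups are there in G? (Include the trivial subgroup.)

26

Group the elements of G by the cyclic subgroup they generate; each cyclic subgroup of order d accounts for φ(d) elements.
Cyclic subgroups by order — order 1: 1; order 2: 21; order 4: 1; order 5: 1; order 10: 1; order 20: 1.
Total: 26.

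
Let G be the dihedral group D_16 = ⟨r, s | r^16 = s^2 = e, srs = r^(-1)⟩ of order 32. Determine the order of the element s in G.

2

Computing powers of s: the smallest k with (s)^k = e is k = 2.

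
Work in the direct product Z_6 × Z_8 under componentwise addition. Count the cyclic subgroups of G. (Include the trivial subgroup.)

16

Each element a generates a cyclic subgroup ⟨a⟩; distinct elements may generate the same one (a cyclic group of order d has φ(d) generators).
Cyclic subgroups by order — order 1: 1; order 2: 3; order 3: 1; order 4: 2; order 6: 3; order 8: 2; order 12: 2; order 24: 2.
Total: 16.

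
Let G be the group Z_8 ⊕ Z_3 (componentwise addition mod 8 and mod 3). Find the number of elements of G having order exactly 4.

An element (a,b) has order lcm(ord(a), ord(b)); count pairs with lcm equal to 4.
Enumerating gives 2 such elements.

2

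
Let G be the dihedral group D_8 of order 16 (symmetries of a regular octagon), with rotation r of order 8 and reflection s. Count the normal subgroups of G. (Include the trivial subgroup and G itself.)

7

G has 19 subgroups. Checking conjugation-invariance by order — order 1: 1/1 normal; order 2: 1/9 normal; order 4: 1/5 normal; order 8: 3/3 normal; order 16: 1/1 normal.
Total normal subgroups: 7.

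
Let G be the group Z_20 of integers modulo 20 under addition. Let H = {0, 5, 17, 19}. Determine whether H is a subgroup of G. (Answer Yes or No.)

17 ∈ H but its inverse 3 ∉ H, so H is not a subgroup.

No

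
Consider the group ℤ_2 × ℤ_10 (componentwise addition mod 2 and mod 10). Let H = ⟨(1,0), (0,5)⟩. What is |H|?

4

|⟨(1,0)⟩| = 2 and |⟨(0,5)⟩| = 2, so |H| is a multiple of lcm(2, 2) = 2 and divides |G| = 20.
Closing under the operation: H = {(0,0), (0,5), (1,0), (1,5)}, so |H| = 4.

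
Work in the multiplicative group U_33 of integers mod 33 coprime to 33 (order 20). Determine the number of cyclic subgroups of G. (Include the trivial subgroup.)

Group the elements of G by the cyclic subgroup they generate; each cyclic subgroup of order d accounts for φ(d) elements.
Cyclic subgroups by order — order 1: 1; order 2: 3; order 5: 1; order 10: 3.
Total: 8.

8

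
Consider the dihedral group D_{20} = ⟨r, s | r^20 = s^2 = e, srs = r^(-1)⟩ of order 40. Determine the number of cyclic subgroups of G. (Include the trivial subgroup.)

A cyclic subgroup of order d is generated by each of its φ(d) elements of order d, so the cyclic subgroups of order d number (#elements of order d)/φ(d).
Cyclic subgroups by order — order 1: 1; order 2: 21; order 4: 1; order 5: 1; order 10: 1; order 20: 1.
Total: 26.

26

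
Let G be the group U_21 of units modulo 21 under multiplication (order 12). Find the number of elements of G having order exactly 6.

6

The elements of order 6 are: 2, 5, 10, 11, 17, 19.
That's 6.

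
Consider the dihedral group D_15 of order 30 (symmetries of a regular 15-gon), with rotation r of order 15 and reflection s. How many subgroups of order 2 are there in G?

15

|G| = 30 and 2 | 30, so subgroups of order 2 are possible by Lagrange.
The subgroups of order 2 are: {e, r^10s}; {e, r^11s}; {e, r^12s}; {e, r^13s}; … (15 in all).
So G has 15 subgroups of order 2.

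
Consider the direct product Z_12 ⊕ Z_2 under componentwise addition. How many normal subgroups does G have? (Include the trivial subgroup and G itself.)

16

G is abelian, so every subgroup is normal.
G has 16 subgroups in total, hence 16 normal subgroups.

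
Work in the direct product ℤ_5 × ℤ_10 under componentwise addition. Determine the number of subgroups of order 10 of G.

6

|G| = 50 and 10 | 50, so subgroups of order 10 are possible by Lagrange.
The subgroups of order 10 are: {(0,0), (0,1), (0,2), (0,3), (0,4), (0,5), (0,6), (0,7), (0,8), (0,9)}; {(0,0), (0,5), (1,0), (1,5), (2,0), (2,5), (3,0), (3,5), (4,0), (4,5)}; {(0,0), (0,5), (1,1), (1,6), (2,2), (2,7), (3,3), (3,8), (4,4), (4,9)}; {(0,0), (0,5), (1,2), (1,7), (2,4), (2,9), (3,1), (3,6), (4,3), (4,8)}; … (6 in all).
So G has 6 subgroups of order 10.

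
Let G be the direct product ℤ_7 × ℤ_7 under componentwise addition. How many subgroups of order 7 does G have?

8

|G| = 49 and 7 | 49, so subgroups of order 7 are possible by Lagrange.
The subgroups of order 7 are: {(0,0), (0,1), (0,2), (0,3), (0,4), (0,5), (0,6)}; {(0,0), (1,0), (2,0), (3,0), (4,0), (5,0), (6,0)}; {(0,0), (1,1), (2,2), (3,3), (4,4), (5,5), (6,6)}; {(0,0), (1,2), (2,4), (3,6), (4,1), (5,3), (6,5)}; … (8 in all).
So G has 8 subgroups of order 7.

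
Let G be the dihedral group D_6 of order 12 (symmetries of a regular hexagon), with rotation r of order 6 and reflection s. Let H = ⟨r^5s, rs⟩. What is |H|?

6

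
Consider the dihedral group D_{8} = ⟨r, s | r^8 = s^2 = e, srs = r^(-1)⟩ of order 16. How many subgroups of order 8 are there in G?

|G| = 16 and 8 | 16, so subgroups of order 8 are possible by Lagrange.
The subgroups of order 8 are: {e, r, r^2, r^3, r^4, r^5, r^6, r^7}; {e, r^2, r^4, r^6, s, r^2s, r^4s, r^6s}; {e, r^2, r^4, r^6, rs, r^3s, r^5s, r^7s}.
So G has 3 subgroups of order 8.

3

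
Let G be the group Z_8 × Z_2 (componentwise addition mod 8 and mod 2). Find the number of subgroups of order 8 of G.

3

|G| = 16 and 8 | 16, so subgroups of order 8 are possible by Lagrange.
The subgroups of order 8 are: {(0,0), (0,1), (2,0), (2,1), (4,0), (4,1), (6,0), (6,1)}; {(0,0), (1,0), (2,0), (3,0), (4,0), (5,0), (6,0), (7,0)}; {(0,0), (1,1), (2,0), (3,1), (4,0), (5,1), (6,0), (7,1)}.
So G has 3 subgroups of order 8.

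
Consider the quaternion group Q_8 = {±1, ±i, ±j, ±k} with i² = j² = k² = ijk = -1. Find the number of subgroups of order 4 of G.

3

|G| = 8 and 4 | 8, so subgroups of order 4 are possible by Lagrange.
The subgroups of order 4 are: {1, -1, i, -i}; {1, -1, j, -j}; {1, -1, k, -k}.
So G has 3 subgroups of order 4.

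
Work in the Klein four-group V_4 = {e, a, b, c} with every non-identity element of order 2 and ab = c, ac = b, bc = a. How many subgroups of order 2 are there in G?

3

|G| = 4 and 2 | 4, so subgroups of order 2 are possible by Lagrange.
The subgroups of order 2 are: {e, a}; {e, b}; {e, c}.
So G has 3 subgroups of order 2.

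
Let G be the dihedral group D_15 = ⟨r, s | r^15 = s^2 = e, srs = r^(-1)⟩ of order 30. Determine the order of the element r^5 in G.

3

Computing powers of r^5: the smallest k with (r^5)^k = e is k = 3.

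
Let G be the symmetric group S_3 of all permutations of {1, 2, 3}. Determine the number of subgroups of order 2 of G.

3

|G| = 6 and 2 | 6, so subgroups of order 2 are possible by Lagrange.
The subgroups of order 2 are: {e, (1 2)}; {e, (1 3)}; {e, (2 3)}.
So G has 3 subgroups of order 2.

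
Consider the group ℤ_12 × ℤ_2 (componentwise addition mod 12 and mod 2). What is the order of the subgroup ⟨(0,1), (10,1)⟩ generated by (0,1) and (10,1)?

|⟨(0,1)⟩| = 2 and |⟨(10,1)⟩| = 6, so |H| is a multiple of lcm(2, 6) = 6 and divides |G| = 24.
Closing under the operation: H = {(0,0), (0,1), (2,0), (2,1), (4,0), (4,1), (6,0), (6,1), (8,0), (8,1), (10,0), (10,1)}, so |H| = 12.

12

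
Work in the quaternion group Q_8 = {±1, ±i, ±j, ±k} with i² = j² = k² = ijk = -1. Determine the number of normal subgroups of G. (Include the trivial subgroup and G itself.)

6

G has 6 subgroups. Checking conjugation-invariance by order — order 1: 1/1 normal; order 2: 1/1 normal; order 4: 3/3 normal; order 8: 1/1 normal.
Total normal subgroups: 6.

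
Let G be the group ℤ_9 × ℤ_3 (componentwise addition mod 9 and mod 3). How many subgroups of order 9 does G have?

|G| = 27 and 9 | 27, so subgroups of order 9 are possible by Lagrange.
The subgroups of order 9 are: {(0,0), (0,1), (0,2), (3,0), (3,1), (3,2), (6,0), (6,1), (6,2)}; {(0,0), (1,0), (2,0), (3,0), (4,0), (5,0), (6,0), (7,0), (8,0)}; {(0,0), (1,1), (2,2), (3,0), (4,1), (5,2), (6,0), (7,1), (8,2)}; {(0,0), (1,2), (2,1), (3,0), (4,2), (5,1), (6,0), (7,2), (8,1)}.
So G has 4 subgroups of order 9.

4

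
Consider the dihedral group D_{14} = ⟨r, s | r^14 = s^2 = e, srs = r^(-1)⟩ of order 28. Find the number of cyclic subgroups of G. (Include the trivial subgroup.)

18

Group the elements of G by the cyclic subgroup they generate; each cyclic subgroup of order d accounts for φ(d) elements.
Cyclic subgroups by order — order 1: 1; order 2: 15; order 7: 1; order 14: 1.
Total: 18.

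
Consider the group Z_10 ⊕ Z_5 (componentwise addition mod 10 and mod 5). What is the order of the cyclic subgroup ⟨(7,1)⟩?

The order of (7,1) in Z_10 × Z_5 is lcm(ord(7) in Z_10, ord(1) in Z_5).
ord(7) = 10 and ord(1) = 5, so |⟨(7,1)⟩| = lcm(10, 5) = 10.

10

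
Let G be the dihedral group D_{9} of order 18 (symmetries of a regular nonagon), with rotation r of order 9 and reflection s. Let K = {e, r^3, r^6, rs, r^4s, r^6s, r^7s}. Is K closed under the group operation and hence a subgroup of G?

|K| = 7 does not divide |G| = 18, so by Lagrange K is not a subgroup.

No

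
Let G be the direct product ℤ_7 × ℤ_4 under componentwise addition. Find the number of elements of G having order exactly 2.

1

An element (a,b) has order lcm(ord(a), ord(b)); count pairs with lcm equal to 2.
Enumerating gives 1 such elements.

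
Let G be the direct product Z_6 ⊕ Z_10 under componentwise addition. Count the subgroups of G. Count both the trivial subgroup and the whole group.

20

|G| = 60, so by Lagrange every subgroup order divides 60. Divisors: 1, 2, 3, 4, 5, 6, 10, 12, 15, 20, 30, 60.
Subgroups by order — order 1: 1; order 2: 3; order 3: 1; order 4: 1; order 5: 1; order 6: 3; order 10: 3; order 12: 1; order 15: 1; order 20: 1; order 30: 3; order 60: 1.
Total: 1 + 3 + 1 + 1 + 1 + 3 + 3 + 1 + 1 + 1 + 3 + 1 = 20.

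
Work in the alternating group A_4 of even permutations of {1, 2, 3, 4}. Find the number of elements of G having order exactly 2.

3

The elements of order 2 are: (1 2)(3 4), (1 3)(2 4), (1 4)(2 3).
That's 3.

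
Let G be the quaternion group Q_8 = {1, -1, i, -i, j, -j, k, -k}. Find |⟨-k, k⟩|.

|⟨-k⟩| = 4 and |⟨k⟩| = 4, so |H| is a multiple of lcm(4, 4) = 4 and divides |G| = 8.
Closing under the operation: H = {1, -1, k, -k}, so |H| = 4.

4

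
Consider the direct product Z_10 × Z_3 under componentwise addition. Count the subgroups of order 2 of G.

1

|G| = 30 and 2 | 30, so subgroups of order 2 are possible by Lagrange.
The subgroups of order 2 are: {(0,0), (5,0)}.
So G has 1 subgroup of order 2.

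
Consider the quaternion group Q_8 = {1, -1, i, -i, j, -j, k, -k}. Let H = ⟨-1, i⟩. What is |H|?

4

|⟨-1⟩| = 2 and |⟨i⟩| = 4, so |H| is a multiple of lcm(2, 4) = 4 and divides |G| = 8.
Closing under the operation: H = {1, -1, i, -i}, so |H| = 4.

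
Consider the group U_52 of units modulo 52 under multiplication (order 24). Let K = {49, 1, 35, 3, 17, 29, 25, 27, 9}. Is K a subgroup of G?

No

|K| = 9 does not divide |G| = 24, so by Lagrange K is not a subgroup.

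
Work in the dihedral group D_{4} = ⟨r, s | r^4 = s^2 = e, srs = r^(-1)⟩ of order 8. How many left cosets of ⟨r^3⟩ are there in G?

2

|⟨r^3⟩| = 4 and |G| = 8.
By Lagrange, [G : H] = |G|/|H| = 8/4 = 2.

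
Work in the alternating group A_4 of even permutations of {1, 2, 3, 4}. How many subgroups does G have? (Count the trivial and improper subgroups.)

|G| = 12, so by Lagrange every subgroup order divides 12. Divisors: 1, 2, 3, 4, 6, 12.
Subgroups by order — order 1: 1; order 2: 3; order 3: 4; order 4: 1; order 6: 0; order 12: 1.
Total: 1 + 3 + 4 + 1 + 0 + 1 = 10.

10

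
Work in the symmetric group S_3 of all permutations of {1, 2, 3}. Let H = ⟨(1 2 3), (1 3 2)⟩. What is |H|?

3

|⟨(1 2 3)⟩| = 3 and |⟨(1 3 2)⟩| = 3, so |H| is a multiple of lcm(3, 3) = 3 and divides |G| = 6.
Closing under the operation: H = {e, (1 2 3), (1 3 2)}, so |H| = 3.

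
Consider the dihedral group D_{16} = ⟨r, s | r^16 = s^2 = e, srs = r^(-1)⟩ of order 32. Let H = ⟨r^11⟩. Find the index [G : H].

2

|⟨r^11⟩| = 16 and |G| = 32.
By Lagrange, [G : H] = |G|/|H| = 32/16 = 2.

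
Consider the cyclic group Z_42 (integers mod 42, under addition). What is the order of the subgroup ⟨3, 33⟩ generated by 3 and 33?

14

|⟨3⟩| = 14 and |⟨33⟩| = 14, so |H| is a multiple of lcm(14, 14) = 14 and divides |G| = 42.
Closing under the operation: H = {0, 3, 6, 9, 12, 15, 18, 21, 24, 27, 30, 33, 36, 39}, so |H| = 14.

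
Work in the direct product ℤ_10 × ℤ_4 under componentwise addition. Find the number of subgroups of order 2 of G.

3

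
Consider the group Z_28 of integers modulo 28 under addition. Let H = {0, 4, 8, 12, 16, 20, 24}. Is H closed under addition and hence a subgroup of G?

Yes

|H| = 7 divides |G| = 28, consistent with Lagrange.
H contains the identity, every element's inverse is in H, and H is closed under +: it is a subgroup.
In fact H = ⟨16⟩.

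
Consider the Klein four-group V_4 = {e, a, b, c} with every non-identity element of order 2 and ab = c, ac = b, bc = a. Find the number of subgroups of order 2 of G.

3

|G| = 4 and 2 | 4, so subgroups of order 2 are possible by Lagrange.
The subgroups of order 2 are: {e, a}; {e, b}; {e, c}.
So G has 3 subgroups of order 2.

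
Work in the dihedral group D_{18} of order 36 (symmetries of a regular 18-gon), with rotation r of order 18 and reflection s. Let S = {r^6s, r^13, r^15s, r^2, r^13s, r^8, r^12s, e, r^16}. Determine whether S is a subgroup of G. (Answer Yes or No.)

r^13 ∈ S but its inverse r^5 ∉ S, so S is not a subgroup.

No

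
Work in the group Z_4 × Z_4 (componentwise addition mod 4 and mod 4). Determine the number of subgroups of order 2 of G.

|G| = 16 and 2 | 16, so subgroups of order 2 are possible by Lagrange.
The subgroups of order 2 are: {(0,0), (0,2)}; {(0,0), (2,0)}; {(0,0), (2,2)}.
So G has 3 subgroups of order 2.

3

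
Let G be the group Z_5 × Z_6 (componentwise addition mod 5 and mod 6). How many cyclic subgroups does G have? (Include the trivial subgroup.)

Each element a generates a cyclic subgroup ⟨a⟩; distinct elements may generate the same one (a cyclic group of order d has φ(d) generators).
Cyclic subgroups by order — order 1: 1; order 2: 1; order 3: 1; order 5: 1; order 6: 1; order 10: 1; order 15: 1; order 30: 1.
Total: 8.

8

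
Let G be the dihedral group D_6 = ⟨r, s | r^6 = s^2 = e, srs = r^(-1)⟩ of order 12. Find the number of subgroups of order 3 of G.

1

|G| = 12 and 3 | 12, so subgroups of order 3 are possible by Lagrange.
The subgroups of order 3 are: {e, r^2, r^4}.
So G has 1 subgroup of order 3.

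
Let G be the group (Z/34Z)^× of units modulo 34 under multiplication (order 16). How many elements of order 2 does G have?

1

The elements of order 2 are: 33.
That's 1.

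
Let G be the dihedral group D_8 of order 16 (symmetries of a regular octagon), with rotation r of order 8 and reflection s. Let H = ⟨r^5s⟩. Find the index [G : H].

8

|⟨r^5s⟩| = 2 and |G| = 16.
By Lagrange, [G : H] = |G|/|H| = 16/2 = 8.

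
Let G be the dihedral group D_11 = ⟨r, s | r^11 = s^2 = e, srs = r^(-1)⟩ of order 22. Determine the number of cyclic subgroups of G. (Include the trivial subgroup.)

13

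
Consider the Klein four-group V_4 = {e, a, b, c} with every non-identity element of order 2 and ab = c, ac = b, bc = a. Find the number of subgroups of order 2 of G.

3

|G| = 4 and 2 | 4, so subgroups of order 2 are possible by Lagrange.
The subgroups of order 2 are: {e, a}; {e, b}; {e, c}.
So G has 3 subgroups of order 2.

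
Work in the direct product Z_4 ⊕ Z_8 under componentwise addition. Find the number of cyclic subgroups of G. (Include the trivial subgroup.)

14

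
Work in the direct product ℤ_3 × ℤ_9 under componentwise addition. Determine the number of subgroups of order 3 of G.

|G| = 27 and 3 | 27, so subgroups of order 3 are possible by Lagrange.
The subgroups of order 3 are: {(0,0), (0,3), (0,6)}; {(0,0), (1,0), (2,0)}; {(0,0), (1,3), (2,6)}; {(0,0), (1,6), (2,3)}.
So G has 4 subgroups of order 3.

4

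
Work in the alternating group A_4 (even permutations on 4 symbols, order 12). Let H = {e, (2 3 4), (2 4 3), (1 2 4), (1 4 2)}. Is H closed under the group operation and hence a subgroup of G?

No

|H| = 5 does not divide |G| = 12, so by Lagrange H is not a subgroup.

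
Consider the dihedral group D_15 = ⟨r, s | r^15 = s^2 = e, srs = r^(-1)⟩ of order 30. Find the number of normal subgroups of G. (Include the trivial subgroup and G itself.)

5

G has 28 subgroups. Checking conjugation-invariance by order — order 1: 1/1 normal; order 2: 0/15 normal; order 3: 1/1 normal; order 5: 1/1 normal; order 6: 0/5 normal; order 10: 0/3 normal; order 15: 1/1 normal; order 30: 1/1 normal.
Total normal subgroups: 5.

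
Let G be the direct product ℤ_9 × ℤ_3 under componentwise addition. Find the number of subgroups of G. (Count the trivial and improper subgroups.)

10

|G| = 27, so by Lagrange every subgroup order divides 27. Divisors: 1, 3, 9, 27.
Subgroups by order — order 1: 1; order 3: 4; order 9: 4; order 27: 1.
Total: 1 + 4 + 4 + 1 = 10.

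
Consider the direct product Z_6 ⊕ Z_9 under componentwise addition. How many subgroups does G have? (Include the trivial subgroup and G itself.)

|G| = 54, so by Lagrange every subgroup order divides 54. Divisors: 1, 2, 3, 6, 9, 18, 27, 54.
Subgroups by order — order 1: 1; order 2: 1; order 3: 4; order 6: 4; order 9: 4; order 18: 4; order 27: 1; order 54: 1.
Total: 1 + 1 + 4 + 4 + 4 + 4 + 1 + 1 = 20.

20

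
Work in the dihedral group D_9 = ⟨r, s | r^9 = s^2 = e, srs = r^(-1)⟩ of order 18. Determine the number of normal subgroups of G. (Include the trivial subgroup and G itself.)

4

G has 16 subgroups. Checking conjugation-invariance by order — order 1: 1/1 normal; order 2: 0/9 normal; order 3: 1/1 normal; order 6: 0/3 normal; order 9: 1/1 normal; order 18: 1/1 normal.
Total normal subgroups: 4.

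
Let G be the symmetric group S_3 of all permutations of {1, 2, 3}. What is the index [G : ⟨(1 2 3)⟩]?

|⟨(1 2 3)⟩| = 3 and |G| = 6.
By Lagrange, [G : H] = |G|/|H| = 6/3 = 2.

2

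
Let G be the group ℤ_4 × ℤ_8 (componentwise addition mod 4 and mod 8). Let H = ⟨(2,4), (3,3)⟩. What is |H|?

|⟨(2,4)⟩| = 2 and |⟨(3,3)⟩| = 8, so |H| is a multiple of lcm(2, 8) = 8 and divides |G| = 32.
Closing under the operation: H = {(0,0), (0,2), (0,4), (0,6), (1,1), (1,3), (1,5), (1,7), (2,0), (2,2), (2,4), (2,6), (3,1), (3,3), (3,5), (3,7)}, so |H| = 16.

16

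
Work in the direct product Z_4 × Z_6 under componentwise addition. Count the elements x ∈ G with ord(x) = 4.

4

An element (a,b) has order lcm(ord(a), ord(b)); count pairs with lcm equal to 4.
Enumerating gives 4 such elements.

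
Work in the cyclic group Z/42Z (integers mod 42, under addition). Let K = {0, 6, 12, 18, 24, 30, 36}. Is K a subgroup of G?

Yes

|K| = 7 divides |G| = 42, consistent with Lagrange.
K contains the identity, every element's inverse is in K, and K is closed under +: it is a subgroup.
In fact K = ⟨18⟩.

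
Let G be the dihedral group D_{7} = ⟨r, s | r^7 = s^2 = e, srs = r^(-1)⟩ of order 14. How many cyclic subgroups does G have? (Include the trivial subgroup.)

Group the elements of G by the cyclic subgroup they generate; each cyclic subgroup of order d accounts for φ(d) elements.
Cyclic subgroups by order — order 1: 1; order 2: 7; order 7: 1.
Total: 9.

9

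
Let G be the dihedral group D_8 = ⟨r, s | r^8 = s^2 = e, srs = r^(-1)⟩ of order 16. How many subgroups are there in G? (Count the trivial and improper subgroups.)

19

|G| = 16, so by Lagrange every subgroup order divides 16. Divisors: 1, 2, 4, 8, 16.
Subgroups by order — order 1: 1; order 2: 9; order 4: 5; order 8: 3; order 16: 1.
Total: 1 + 9 + 5 + 3 + 1 = 19.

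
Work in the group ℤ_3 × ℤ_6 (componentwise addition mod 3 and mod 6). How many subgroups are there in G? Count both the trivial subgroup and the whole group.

12

|G| = 18, so by Lagrange every subgroup order divides 18. Divisors: 1, 2, 3, 6, 9, 18.
Subgroups by order — order 1: 1; order 2: 1; order 3: 4; order 6: 4; order 9: 1; order 18: 1.
Total: 1 + 1 + 4 + 4 + 1 + 1 = 12.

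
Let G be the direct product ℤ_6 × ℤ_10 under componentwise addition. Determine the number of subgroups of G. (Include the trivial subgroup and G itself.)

20

|G| = 60, so by Lagrange every subgroup order divides 60. Divisors: 1, 2, 3, 4, 5, 6, 10, 12, 15, 20, 30, 60.
Subgroups by order — order 1: 1; order 2: 3; order 3: 1; order 4: 1; order 5: 1; order 6: 3; order 10: 3; order 12: 1; order 15: 1; order 20: 1; order 30: 3; order 60: 1.
Total: 1 + 3 + 1 + 1 + 1 + 3 + 3 + 1 + 1 + 1 + 3 + 1 = 20.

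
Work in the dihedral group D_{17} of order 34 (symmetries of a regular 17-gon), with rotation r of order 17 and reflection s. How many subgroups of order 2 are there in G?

|G| = 34 and 2 | 34, so subgroups of order 2 are possible by Lagrange.
The subgroups of order 2 are: {e, r^10s}; {e, r^11s}; {e, r^12s}; {e, r^13s}; … (17 in all).
So G has 17 subgroups of order 2.

17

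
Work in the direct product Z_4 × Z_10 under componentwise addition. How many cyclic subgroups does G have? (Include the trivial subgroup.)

A cyclic subgroup of order d is generated by each of its φ(d) elements of order d, so the cyclic subgroups of order d number (#elements of order d)/φ(d).
Cyclic subgroups by order — order 1: 1; order 2: 3; order 4: 2; order 5: 1; order 10: 3; order 20: 2.
Total: 12.

12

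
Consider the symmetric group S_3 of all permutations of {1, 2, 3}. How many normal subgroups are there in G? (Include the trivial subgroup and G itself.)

3

G has 6 subgroups. Checking conjugation-invariance by order — order 1: 1/1 normal; order 2: 0/3 normal; order 3: 1/1 normal; order 6: 1/1 normal.
Total normal subgroups: 3.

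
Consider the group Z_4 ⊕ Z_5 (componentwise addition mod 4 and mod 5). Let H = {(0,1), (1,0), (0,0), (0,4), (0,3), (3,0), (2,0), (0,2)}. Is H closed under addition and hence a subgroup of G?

|H| = 8 does not divide |G| = 20, so by Lagrange H is not a subgroup.

No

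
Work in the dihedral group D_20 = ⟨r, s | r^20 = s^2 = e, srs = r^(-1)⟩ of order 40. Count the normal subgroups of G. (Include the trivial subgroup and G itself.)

G has 48 subgroups. Checking conjugation-invariance by order — order 1: 1/1 normal; order 2: 1/21 normal; order 4: 1/11 normal; order 5: 1/1 normal; order 8: 0/5 normal; order 10: 1/5 normal; order 20: 3/3 normal; order 40: 1/1 normal.
Total normal subgroups: 9.

9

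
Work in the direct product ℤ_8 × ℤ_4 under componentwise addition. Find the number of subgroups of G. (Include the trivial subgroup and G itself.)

22

|G| = 32, so by Lagrange every subgroup order divides 32. Divisors: 1, 2, 4, 8, 16, 32.
Subgroups by order — order 1: 1; order 2: 3; order 4: 7; order 8: 7; order 16: 3; order 32: 1.
Total: 1 + 3 + 7 + 7 + 3 + 1 = 22.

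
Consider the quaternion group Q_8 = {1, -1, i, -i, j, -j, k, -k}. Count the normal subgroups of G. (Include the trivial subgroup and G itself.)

G has 6 subgroups. Checking conjugation-invariance by order — order 1: 1/1 normal; order 2: 1/1 normal; order 4: 3/3 normal; order 8: 1/1 normal.
Total normal subgroups: 6.

6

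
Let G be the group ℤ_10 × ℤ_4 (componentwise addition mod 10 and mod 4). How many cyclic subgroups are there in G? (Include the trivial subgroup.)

Group the elements of G by the cyclic subgroup they generate; each cyclic subgroup of order d accounts for φ(d) elements.
Cyclic subgroups by order — order 1: 1; order 2: 3; order 4: 2; order 5: 1; order 10: 3; order 20: 2.
Total: 12.

12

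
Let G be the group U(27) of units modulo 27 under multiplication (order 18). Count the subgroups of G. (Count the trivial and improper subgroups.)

|G| = 18, so by Lagrange every subgroup order divides 18. Divisors: 1, 2, 3, 6, 9, 18.
Subgroups by order — order 1: 1; order 2: 1; order 3: 1; order 6: 1; order 9: 1; order 18: 1.
Total: 1 + 1 + 1 + 1 + 1 + 1 = 6.

6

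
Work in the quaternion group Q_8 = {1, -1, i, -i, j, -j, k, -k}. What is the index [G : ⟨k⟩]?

|⟨k⟩| = 4 and |G| = 8.
By Lagrange, [G : H] = |G|/|H| = 8/4 = 2.

2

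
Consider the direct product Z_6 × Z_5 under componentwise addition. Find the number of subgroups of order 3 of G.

|G| = 30 and 3 | 30, so subgroups of order 3 are possible by Lagrange.
The subgroups of order 3 are: {(0,0), (2,0), (4,0)}.
So G has 1 subgroup of order 3.

1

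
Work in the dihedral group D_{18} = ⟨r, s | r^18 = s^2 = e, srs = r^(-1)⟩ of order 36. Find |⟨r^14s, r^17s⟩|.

12

|⟨r^14s⟩| = 2 and |⟨r^17s⟩| = 2, so |H| is a multiple of lcm(2, 2) = 2 and divides |G| = 36.
Closing under the operation: H = {e, r^3, r^6, r^9, r^12, r^15, r^2s, r^5s, r^8s, r^11s, r^14s, r^17s}, so |H| = 12.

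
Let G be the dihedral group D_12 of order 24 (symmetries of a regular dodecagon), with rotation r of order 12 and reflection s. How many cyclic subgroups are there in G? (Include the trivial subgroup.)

A cyclic subgroup of order d is generated by each of its φ(d) elements of order d, so the cyclic subgroups of order d number (#elements of order d)/φ(d).
Cyclic subgroups by order — order 1: 1; order 2: 13; order 3: 1; order 4: 1; order 6: 1; order 12: 1.
Total: 18.

18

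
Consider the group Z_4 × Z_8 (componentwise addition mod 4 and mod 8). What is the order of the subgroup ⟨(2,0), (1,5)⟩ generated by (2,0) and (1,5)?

16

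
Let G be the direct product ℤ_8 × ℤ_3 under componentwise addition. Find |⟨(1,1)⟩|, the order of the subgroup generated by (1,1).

24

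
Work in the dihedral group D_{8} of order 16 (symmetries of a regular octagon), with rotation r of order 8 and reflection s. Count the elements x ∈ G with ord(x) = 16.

0

No element of G has order 16 (even though 16 | 16).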